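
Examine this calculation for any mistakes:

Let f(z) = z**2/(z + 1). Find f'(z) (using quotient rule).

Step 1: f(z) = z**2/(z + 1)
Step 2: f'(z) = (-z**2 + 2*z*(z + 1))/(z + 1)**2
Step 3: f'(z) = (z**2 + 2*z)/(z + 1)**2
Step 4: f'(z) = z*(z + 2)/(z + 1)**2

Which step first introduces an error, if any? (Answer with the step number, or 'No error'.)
No error

All steps in this derivation are correct.
The final answer f'(z) = z*(z + 2)/(z + 1)**2 is valid.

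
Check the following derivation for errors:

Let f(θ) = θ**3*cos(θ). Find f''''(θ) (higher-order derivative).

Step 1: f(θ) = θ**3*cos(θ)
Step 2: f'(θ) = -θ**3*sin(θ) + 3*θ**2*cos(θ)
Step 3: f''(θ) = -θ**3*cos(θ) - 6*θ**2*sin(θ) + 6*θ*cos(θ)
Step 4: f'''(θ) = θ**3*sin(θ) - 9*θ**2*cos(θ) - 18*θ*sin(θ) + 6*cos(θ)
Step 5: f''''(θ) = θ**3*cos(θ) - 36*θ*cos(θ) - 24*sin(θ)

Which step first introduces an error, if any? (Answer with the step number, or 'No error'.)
Step 5

Step 5 is incorrect due to a dropped term.
The step shows: θ**3*cos(θ) - 36*θ*cos(θ) - 24*sin(θ)
The correct value should be: θ**3*cos(θ) + 12*θ**2*sin(θ) - 36*θ*cos(θ) - 24*sin(θ)

Explanation: A term was dropped: the term 12*θ**2*sin(θ) was incorrectly omitted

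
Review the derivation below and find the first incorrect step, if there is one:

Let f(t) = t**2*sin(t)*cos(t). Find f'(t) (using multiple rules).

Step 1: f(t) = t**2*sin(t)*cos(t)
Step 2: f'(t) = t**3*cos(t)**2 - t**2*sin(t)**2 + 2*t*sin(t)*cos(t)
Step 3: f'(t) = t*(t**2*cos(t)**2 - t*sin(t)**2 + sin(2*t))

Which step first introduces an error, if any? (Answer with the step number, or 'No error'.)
Step 2

Step 2 is incorrect due to a wrong exponent.
The step shows: t**3*cos(t)**2 - t**2*sin(t)**2 + 2*t*sin(t)*cos(t)
The correct value should be: -t**2*sin(t)**2 + t**2*cos(t)**2 + 2*t*sin(t)*cos(t)

Explanation: The exponent 2 on t was incorrectly written as 3: the term t**2*cos(t)**2 was incorrectly written as t**3*cos(t)**2
The later steps are derived from this incorrect expression, so the error originates in Step 2.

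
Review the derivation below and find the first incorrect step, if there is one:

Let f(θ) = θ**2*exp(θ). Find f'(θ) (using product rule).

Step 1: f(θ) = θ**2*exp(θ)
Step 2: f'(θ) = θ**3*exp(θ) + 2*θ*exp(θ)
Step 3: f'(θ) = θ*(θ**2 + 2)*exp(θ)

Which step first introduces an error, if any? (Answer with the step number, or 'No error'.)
Step 2

Step 2 is incorrect due to a wrong exponent.
The step shows: θ**3*exp(θ) + 2*θ*exp(θ)
The correct value should be: θ**2*exp(θ) + 2*θ*exp(θ)

Explanation: The exponent 2 on θ was incorrectly written as 3: the term θ**2*exp(θ) was incorrectly written as θ**3*exp(θ)
The later steps are derived from this incorrect expression, so the error originates in Step 2.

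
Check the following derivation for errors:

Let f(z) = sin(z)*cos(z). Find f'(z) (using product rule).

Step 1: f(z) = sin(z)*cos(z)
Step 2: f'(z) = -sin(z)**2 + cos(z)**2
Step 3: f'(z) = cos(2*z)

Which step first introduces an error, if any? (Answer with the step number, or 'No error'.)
No error

All steps in this derivation are correct.
The final answer f'(z) = cos(2*z) is valid.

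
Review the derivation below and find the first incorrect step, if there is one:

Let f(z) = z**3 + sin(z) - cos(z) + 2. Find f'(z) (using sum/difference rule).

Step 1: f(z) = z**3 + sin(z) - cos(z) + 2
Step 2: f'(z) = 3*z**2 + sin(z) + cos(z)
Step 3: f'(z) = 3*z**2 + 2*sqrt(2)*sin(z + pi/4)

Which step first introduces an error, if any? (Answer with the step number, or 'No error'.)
Step 3

Step 3 is incorrect due to a wrong exponent.
The step shows: 3*z**2 + 2*sqrt(2)*sin(z + pi/4)
The correct value should be: 3*z**2 + sqrt(2)*sin(z + pi/4)

Explanation: The exponent 1/2 on 2 was incorrectly written as 3/2: the term sqrt(2)*sin(z + pi/4) was incorrectly written as 2*sqrt(2)*sin(z + pi/4)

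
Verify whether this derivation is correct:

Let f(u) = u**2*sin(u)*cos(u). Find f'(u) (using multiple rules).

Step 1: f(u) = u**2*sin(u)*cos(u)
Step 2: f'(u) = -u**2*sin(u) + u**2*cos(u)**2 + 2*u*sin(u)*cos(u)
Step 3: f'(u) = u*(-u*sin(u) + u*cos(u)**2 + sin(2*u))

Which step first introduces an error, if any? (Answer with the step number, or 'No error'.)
Step 2

Step 2 is incorrect due to a wrong exponent.
The step shows: -u**2*sin(u) + u**2*cos(u)**2 + 2*u*sin(u)*cos(u)
The correct value should be: -u**2*sin(u)**2 + u**2*cos(u)**2 + 2*u*sin(u)*cos(u)

Explanation: The exponent 2 on sin(u) was incorrectly written as 1: the term -u**2*sin(u)**2 was incorrectly written as -u**2*sin(u)
The later steps are derived from this incorrect expression, so the error originates in Step 2.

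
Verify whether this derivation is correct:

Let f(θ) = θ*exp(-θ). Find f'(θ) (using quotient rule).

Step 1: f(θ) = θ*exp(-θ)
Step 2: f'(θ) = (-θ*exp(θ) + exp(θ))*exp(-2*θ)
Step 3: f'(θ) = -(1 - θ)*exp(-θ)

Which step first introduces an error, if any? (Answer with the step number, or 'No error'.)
Step 3

Step 3 is incorrect due to a sign flip.
The step shows: -(1 - θ)*exp(-θ)
The correct value should be: (1 - θ)*exp(-θ)

Explanation: The sign of the whole expression was flipped: the term (1 - θ)*exp(-θ) was incorrectly written as -(1 - θ)*exp(-θ)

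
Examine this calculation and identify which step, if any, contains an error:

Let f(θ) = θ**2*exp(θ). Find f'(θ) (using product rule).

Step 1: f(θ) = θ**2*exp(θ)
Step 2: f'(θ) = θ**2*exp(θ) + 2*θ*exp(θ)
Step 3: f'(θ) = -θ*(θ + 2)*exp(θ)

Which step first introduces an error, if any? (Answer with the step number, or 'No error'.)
Step 3

Step 3 is incorrect due to a sign flip.
The step shows: -θ*(θ + 2)*exp(θ)
The correct value should be: θ*(θ + 2)*exp(θ)

Explanation: The sign of the whole expression was flipped: the term θ*(θ + 2)*exp(θ) was incorrectly written as -θ*(θ + 2)*exp(θ)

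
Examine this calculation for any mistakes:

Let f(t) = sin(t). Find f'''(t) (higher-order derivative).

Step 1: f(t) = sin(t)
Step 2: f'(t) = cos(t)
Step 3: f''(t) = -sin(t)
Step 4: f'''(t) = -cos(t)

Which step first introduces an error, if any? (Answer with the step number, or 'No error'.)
No error

All steps in this derivation are correct.
The final answer f'''(t) = -cos(t) is valid.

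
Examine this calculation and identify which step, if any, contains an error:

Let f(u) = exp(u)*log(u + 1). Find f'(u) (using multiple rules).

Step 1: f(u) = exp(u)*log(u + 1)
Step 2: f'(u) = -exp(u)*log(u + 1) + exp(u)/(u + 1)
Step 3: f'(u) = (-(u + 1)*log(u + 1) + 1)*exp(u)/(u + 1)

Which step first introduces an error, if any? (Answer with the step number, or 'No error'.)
Step 2

Step 2 is incorrect due to a sign flip.
The step shows: -exp(u)*log(u + 1) + exp(u)/(u + 1)
The correct value should be: exp(u)*log(u + 1) + exp(u)/(u + 1)

Explanation: The sign of one term was flipped: the term exp(u)*log(u + 1) was incorrectly written as -exp(u)*log(u + 1)
The later steps are derived from this incorrect expression, so the error originates in Step 2.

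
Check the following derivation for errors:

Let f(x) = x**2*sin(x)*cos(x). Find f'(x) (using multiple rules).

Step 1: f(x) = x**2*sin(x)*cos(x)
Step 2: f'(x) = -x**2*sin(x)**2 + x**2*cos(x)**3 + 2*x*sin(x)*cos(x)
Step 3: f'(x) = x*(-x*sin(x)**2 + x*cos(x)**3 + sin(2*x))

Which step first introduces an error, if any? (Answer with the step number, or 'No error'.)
Step 2

Step 2 is incorrect due to a wrong exponent.
The step shows: -x**2*sin(x)**2 + x**2*cos(x)**3 + 2*x*sin(x)*cos(x)
The correct value should be: -x**2*sin(x)**2 + x**2*cos(x)**2 + 2*x*sin(x)*cos(x)

Explanation: The exponent 2 on cos(x) was incorrectly written as 3: the term x**2*cos(x)**2 was incorrectly written as x**2*cos(x)**3
The later steps are derived from this incorrect expression, so the error originates in Step 2.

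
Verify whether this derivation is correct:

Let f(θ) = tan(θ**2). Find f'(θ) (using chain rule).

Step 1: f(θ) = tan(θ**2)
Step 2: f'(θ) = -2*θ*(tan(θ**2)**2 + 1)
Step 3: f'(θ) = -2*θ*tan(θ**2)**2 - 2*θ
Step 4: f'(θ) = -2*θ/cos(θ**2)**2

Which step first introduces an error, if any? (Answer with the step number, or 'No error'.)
Step 2

Step 2 is incorrect due to a sign flip.
The step shows: -2*θ*(tan(θ**2)**2 + 1)
The correct value should be: 2*θ*(tan(θ**2)**2 + 1)

Explanation: The sign of the whole expression was flipped: the term 2*θ*(tan(θ**2)**2 + 1) was incorrectly written as -2*θ*(tan(θ**2)**2 + 1)
The later steps are derived from this incorrect expression, so the error originates in Step 2.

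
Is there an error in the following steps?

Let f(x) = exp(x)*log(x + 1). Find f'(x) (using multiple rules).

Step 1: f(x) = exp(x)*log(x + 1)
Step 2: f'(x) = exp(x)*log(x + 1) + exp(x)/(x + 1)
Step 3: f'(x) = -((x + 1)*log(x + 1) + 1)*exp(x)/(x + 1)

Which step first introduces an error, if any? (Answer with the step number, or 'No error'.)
Step 3

Step 3 is incorrect due to a sign flip.
The step shows: -((x + 1)*log(x + 1) + 1)*exp(x)/(x + 1)
The correct value should be: ((x + 1)*log(x + 1) + 1)*exp(x)/(x + 1)

Explanation: The sign of the whole expression was flipped: the term ((x + 1)*log(x + 1) + 1)*exp(x)/(x + 1) was incorrectly written as -((x + 1)*log(x + 1) + 1)*exp(x)/(x + 1)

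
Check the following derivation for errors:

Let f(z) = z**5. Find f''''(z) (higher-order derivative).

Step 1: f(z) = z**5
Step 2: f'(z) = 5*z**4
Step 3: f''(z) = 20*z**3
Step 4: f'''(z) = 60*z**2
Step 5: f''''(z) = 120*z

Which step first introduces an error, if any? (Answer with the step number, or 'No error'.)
No error

All steps in this derivation are correct.
The final answer f''''(z) = 120*z is valid.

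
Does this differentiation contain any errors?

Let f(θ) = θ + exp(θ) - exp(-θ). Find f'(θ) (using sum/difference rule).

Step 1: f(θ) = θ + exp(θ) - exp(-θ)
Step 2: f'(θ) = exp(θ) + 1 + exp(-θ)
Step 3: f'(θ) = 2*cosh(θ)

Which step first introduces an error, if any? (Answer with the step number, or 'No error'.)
Step 3

Step 3 is incorrect due to a dropped term.
The step shows: 2*cosh(θ)
The correct value should be: 2*cosh(θ) + 1

Explanation: A term was dropped: the term 1 was incorrectly omitted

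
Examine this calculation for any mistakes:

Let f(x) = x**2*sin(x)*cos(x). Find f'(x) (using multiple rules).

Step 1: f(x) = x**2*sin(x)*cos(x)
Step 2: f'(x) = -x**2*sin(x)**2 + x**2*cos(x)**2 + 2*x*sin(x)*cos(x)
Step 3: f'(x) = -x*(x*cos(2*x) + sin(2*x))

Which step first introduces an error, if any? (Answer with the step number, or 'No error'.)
Step 3

Step 3 is incorrect due to a sign flip.
The step shows: -x*(x*cos(2*x) + sin(2*x))
The correct value should be: x*(x*cos(2*x) + sin(2*x))

Explanation: The sign of the whole expression was flipped: the term x*(x*cos(2*x) + sin(2*x)) was incorrectly written as -x*(x*cos(2*x) + sin(2*x))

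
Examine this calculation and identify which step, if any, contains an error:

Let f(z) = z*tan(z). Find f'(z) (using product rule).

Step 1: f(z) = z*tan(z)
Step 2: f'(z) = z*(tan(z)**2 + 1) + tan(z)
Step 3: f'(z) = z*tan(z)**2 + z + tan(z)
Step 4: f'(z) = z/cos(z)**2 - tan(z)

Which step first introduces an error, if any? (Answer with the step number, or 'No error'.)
Step 4

Step 4 is incorrect due to a sign flip.
The step shows: z/cos(z)**2 - tan(z)
The correct value should be: z/cos(z)**2 + tan(z)

Explanation: The sign of one term was flipped: the term tan(z) was incorrectly written as -tan(z)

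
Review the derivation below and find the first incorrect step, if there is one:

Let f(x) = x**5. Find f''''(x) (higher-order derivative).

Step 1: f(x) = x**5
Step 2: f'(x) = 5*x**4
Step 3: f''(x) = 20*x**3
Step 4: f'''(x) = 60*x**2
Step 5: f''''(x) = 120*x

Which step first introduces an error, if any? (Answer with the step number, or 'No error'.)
No error

All steps in this derivation are correct.
The final answer f''''(x) = 120*x is valid.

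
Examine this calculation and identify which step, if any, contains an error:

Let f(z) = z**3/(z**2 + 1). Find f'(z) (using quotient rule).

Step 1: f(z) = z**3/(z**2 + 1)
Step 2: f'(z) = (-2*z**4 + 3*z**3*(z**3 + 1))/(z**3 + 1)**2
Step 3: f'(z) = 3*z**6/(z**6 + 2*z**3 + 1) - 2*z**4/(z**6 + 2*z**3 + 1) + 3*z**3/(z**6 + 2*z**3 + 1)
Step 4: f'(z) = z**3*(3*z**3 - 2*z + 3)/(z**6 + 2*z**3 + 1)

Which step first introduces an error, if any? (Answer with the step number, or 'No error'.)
Step 2

Step 2 is incorrect due to a wrong exponent.
The step shows: (-2*z**4 + 3*z**3*(z**3 + 1))/(z**3 + 1)**2
The correct value should be: (-2*z**4 + 3*z**2*(z**2 + 1))/(z**2 + 1)**2

Explanation: The exponent 2 on z was incorrectly written as 3: the term (-2*z**4 + 3*z**2*(z**2 + 1))/(z**2 + 1)**2 was incorrectly written as (-2*z**4 + 3*z**3*(z**3 + 1))/(z**3 + 1)**2
The later steps are derived from this incorrect expression, so the error originates in Step 2.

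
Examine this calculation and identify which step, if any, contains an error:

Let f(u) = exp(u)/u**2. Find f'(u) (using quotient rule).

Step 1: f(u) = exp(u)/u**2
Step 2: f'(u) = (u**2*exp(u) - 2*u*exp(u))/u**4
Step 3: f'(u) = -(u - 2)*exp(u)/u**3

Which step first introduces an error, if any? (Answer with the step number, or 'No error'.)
Step 3

Step 3 is incorrect due to a sign flip.
The step shows: -(u - 2)*exp(u)/u**3
The correct value should be: (u - 2)*exp(u)/u**3

Explanation: The sign of the whole expression was flipped: the term (u - 2)*exp(u)/u**3 was incorrectly written as -(u - 2)*exp(u)/u**3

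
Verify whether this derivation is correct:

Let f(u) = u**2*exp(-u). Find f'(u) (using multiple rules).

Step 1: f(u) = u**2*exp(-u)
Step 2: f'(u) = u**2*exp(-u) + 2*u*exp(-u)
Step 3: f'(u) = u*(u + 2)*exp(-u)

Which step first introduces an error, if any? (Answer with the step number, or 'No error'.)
Step 2

Step 2 is incorrect due to a sign flip.
The step shows: u**2*exp(-u) + 2*u*exp(-u)
The correct value should be: -u**2*exp(-u) + 2*u*exp(-u)

Explanation: The sign of one term was flipped: the term -u**2*exp(-u) was incorrectly written as u**2*exp(-u)
The later steps are derived from this incorrect expression, so the error originates in Step 2.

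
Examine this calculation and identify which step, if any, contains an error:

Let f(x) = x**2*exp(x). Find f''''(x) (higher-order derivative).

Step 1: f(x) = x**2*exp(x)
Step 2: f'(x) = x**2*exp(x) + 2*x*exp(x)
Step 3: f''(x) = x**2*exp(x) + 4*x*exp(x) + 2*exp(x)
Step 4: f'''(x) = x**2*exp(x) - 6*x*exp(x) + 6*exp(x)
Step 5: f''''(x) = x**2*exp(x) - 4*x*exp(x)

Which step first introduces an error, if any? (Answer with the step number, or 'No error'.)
Step 4

Step 4 is incorrect due to a sign flip.
The step shows: x**2*exp(x) - 6*x*exp(x) + 6*exp(x)
The correct value should be: x**2*exp(x) + 6*x*exp(x) + 6*exp(x)

Explanation: The sign of one term was flipped: the term 6*x*exp(x) was incorrectly written as -6*x*exp(x)
The later steps are derived from this incorrect expression, so the error originates in Step 4.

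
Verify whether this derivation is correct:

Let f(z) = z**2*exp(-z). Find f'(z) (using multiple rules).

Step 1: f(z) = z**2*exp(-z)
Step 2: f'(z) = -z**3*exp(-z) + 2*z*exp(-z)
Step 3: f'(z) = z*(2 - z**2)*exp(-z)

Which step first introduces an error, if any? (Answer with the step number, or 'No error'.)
Step 2

Step 2 is incorrect due to a wrong exponent.
The step shows: -z**3*exp(-z) + 2*z*exp(-z)
The correct value should be: -z**2*exp(-z) + 2*z*exp(-z)

Explanation: The exponent 2 on z was incorrectly written as 3: the term -z**2*exp(-z) was incorrectly written as -z**3*exp(-z)
The later steps are derived from this incorrect expression, so the error originates in Step 2.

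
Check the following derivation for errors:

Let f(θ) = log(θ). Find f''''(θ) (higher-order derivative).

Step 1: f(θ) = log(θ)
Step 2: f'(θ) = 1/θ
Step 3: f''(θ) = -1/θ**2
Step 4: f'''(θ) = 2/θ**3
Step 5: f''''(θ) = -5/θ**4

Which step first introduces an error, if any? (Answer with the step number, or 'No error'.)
Step 5

Step 5 is incorrect due to a wrong coefficient.
The step shows: -5/θ**4
The correct value should be: -6/θ**4

Explanation: The coefficient -6 was incorrectly written as -5: the term -6/θ**4 was incorrectly written as -5/θ**4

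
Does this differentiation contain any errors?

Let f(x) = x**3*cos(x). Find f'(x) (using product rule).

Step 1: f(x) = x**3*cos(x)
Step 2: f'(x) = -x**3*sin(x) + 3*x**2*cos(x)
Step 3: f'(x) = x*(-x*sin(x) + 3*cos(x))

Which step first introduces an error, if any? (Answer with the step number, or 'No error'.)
Step 3

Step 3 is incorrect due to a wrong exponent.
The step shows: x*(-x*sin(x) + 3*cos(x))
The correct value should be: x**2*(-x*sin(x) + 3*cos(x))

Explanation: The exponent 2 on x was incorrectly written as 1: the term x**2*(-x*sin(x) + 3*cos(x)) was incorrectly written as x*(-x*sin(x) + 3*cos(x))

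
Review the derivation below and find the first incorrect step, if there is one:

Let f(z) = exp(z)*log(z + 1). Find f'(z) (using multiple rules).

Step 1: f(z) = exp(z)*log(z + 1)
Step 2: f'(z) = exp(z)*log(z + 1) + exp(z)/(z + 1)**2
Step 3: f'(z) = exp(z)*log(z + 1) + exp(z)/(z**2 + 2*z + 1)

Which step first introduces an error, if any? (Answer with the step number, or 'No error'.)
Step 2

Step 2 is incorrect due to a wrong exponent.
The step shows: exp(z)*log(z + 1) + exp(z)/(z + 1)**2
The correct value should be: exp(z)*log(z + 1) + exp(z)/(z + 1)

Explanation: The exponent -1 on z + 1 was incorrectly written as -2: the term exp(z)/(z + 1) was incorrectly written as exp(z)/(z + 1)**2
The later steps are derived from this incorrect expression, so the error originates in Step 2.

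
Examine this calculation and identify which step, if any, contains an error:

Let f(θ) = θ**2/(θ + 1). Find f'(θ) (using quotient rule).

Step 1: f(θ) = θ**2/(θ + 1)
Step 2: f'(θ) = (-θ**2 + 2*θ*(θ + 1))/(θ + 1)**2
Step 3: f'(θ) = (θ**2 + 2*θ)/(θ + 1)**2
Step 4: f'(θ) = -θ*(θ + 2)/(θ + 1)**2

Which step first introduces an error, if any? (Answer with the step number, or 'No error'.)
Step 4

Step 4 is incorrect due to a sign flip.
The step shows: -θ*(θ + 2)/(θ + 1)**2
The correct value should be: θ*(θ + 2)/(θ + 1)**2

Explanation: The sign of the whole expression was flipped: the term θ*(θ + 2)/(θ + 1)**2 was incorrectly written as -θ*(θ + 2)/(θ + 1)**2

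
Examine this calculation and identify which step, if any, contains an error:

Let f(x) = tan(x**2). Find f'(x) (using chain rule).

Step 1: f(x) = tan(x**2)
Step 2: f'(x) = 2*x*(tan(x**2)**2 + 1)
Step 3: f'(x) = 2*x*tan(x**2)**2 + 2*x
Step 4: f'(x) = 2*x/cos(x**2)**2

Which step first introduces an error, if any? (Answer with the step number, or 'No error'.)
No error

All steps in this derivation are correct.
The final answer f'(x) = 2*x/cos(x**2)**2 is valid.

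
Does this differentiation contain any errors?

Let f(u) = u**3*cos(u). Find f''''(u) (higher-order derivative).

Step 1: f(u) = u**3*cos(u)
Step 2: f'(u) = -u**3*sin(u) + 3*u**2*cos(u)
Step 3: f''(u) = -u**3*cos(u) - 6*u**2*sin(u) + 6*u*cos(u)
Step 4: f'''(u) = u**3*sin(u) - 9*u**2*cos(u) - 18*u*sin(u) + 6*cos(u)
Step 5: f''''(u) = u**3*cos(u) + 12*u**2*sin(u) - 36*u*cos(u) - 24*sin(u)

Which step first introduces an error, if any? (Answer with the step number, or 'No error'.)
No error

All steps in this derivation are correct.
The final answer f''''(u) = u**3*cos(u) + 12*u**2*sin(u) - 36*u*cos(u) - 24*sin(u) is valid.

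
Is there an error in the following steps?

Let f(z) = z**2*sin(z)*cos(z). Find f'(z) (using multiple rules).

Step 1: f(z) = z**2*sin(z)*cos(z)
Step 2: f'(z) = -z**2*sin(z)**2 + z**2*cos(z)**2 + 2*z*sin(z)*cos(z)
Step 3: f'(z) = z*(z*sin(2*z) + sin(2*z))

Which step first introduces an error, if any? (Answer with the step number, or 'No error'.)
Step 3

Step 3 is incorrect due to a wrong trig function.
The step shows: z*(z*sin(2*z) + sin(2*z))
The correct value should be: z*(z*cos(2*z) + sin(2*z))

Explanation: cos(2*z) was incorrectly written as sin(2*z): the term z*(z*cos(2*z) + sin(2*z)) was incorrectly written as z*(z*sin(2*z) + sin(2*z))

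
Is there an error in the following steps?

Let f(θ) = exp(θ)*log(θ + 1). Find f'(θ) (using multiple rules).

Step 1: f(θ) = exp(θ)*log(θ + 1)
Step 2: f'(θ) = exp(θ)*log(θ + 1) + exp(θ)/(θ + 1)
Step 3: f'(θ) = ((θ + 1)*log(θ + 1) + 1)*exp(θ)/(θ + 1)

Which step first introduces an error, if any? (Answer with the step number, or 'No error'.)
No error

All steps in this derivation are correct.
The final answer f'(θ) = ((θ + 1)*log(θ + 1) + 1)*exp(θ)/(θ + 1) is valid.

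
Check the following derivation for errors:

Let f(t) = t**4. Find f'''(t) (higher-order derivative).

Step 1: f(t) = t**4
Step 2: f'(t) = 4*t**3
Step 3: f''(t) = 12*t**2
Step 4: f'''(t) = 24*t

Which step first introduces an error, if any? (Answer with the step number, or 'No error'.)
No error

All steps in this derivation are correct.
The final answer f'''(t) = 24*t is valid.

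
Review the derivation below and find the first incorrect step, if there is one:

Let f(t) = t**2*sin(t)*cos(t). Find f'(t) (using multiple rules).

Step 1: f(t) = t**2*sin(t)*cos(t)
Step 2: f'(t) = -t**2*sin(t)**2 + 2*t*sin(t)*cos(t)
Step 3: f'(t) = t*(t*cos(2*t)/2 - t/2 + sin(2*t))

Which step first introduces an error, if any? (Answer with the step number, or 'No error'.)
Step 2

Step 2 is incorrect due to a dropped term.
The step shows: -t**2*sin(t)**2 + 2*t*sin(t)*cos(t)
The correct value should be: -t**2*sin(t)**2 + t**2*cos(t)**2 + 2*t*sin(t)*cos(t)

Explanation: A term was dropped: the term t**2*cos(t)**2 was incorrectly omitted
The later steps are derived from this incorrect expression, so the error originates in Step 2.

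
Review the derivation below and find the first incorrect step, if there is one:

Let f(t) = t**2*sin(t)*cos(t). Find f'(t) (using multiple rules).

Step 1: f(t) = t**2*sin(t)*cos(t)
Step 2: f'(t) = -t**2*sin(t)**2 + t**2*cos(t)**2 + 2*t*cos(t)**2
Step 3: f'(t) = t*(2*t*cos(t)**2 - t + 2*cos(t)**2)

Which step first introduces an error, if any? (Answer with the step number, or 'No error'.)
Step 2

Step 2 is incorrect due to a wrong trig function.
The step shows: -t**2*sin(t)**2 + t**2*cos(t)**2 + 2*t*cos(t)**2
The correct value should be: -t**2*sin(t)**2 + t**2*cos(t)**2 + 2*t*sin(t)*cos(t)

Explanation: sin(t) was incorrectly written as cos(t): the term 2*t*sin(t)*cos(t) was incorrectly written as 2*t*cos(t)**2
The later steps are derived from this incorrect expression, so the error originates in Step 2.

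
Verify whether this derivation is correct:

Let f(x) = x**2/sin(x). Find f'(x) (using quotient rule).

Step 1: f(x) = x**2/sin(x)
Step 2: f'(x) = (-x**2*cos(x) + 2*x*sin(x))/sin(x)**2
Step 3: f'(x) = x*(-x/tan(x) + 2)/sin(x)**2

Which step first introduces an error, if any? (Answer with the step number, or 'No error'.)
Step 3

Step 3 is incorrect due to a wrong exponent.
The step shows: x*(-x/tan(x) + 2)/sin(x)**2
The correct value should be: x*(-x/tan(x) + 2)/sin(x)

Explanation: The exponent -1 on sin(x) was incorrectly written as -2: the term x*(-x/tan(x) + 2)/sin(x) was incorrectly written as x*(-x/tan(x) + 2)/sin(x)**2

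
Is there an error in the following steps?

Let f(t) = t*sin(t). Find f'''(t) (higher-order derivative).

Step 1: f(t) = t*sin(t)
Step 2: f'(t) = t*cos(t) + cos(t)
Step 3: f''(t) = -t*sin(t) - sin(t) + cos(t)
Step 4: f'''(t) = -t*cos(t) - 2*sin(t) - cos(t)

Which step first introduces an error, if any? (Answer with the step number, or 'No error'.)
Step 2

Step 2 is incorrect due to a wrong trig function.
The step shows: t*cos(t) + cos(t)
The correct value should be: t*cos(t) + sin(t)

Explanation: sin(t) was incorrectly written as cos(t): the term sin(t) was incorrectly written as cos(t)
The later steps are derived from this incorrect expression, so the error originates in Step 2.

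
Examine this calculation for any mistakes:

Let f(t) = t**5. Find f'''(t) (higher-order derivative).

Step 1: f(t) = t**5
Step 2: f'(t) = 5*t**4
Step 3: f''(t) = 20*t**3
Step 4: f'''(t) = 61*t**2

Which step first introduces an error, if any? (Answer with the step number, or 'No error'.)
Step 4

Step 4 is incorrect due to a wrong coefficient.
The step shows: 61*t**2
The correct value should be: 60*t**2

Explanation: The coefficient 60 was incorrectly written as 61: the term 60*t**2 was incorrectly written as 61*t**2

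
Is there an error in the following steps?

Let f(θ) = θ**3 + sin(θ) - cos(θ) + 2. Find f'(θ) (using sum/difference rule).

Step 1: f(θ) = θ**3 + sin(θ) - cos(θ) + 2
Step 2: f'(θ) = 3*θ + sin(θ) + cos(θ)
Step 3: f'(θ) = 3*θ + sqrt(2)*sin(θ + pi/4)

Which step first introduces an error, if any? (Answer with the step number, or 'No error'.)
Step 2

Step 2 is incorrect due to a wrong exponent.
The step shows: 3*θ + sin(θ) + cos(θ)
The correct value should be: 3*θ**2 + sin(θ) + cos(θ)

Explanation: The exponent 2 on θ was incorrectly written as 1: the term 3*θ**2 was incorrectly written as 3*θ
The later steps are derived from this incorrect expression, so the error originates in Step 2.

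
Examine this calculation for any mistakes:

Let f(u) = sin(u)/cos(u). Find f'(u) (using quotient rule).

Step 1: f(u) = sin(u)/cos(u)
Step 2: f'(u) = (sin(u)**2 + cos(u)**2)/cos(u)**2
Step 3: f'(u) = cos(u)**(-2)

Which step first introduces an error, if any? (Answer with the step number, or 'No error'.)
No error

All steps in this derivation are correct.
The final answer f'(u) = cos(u)**(-2) is valid.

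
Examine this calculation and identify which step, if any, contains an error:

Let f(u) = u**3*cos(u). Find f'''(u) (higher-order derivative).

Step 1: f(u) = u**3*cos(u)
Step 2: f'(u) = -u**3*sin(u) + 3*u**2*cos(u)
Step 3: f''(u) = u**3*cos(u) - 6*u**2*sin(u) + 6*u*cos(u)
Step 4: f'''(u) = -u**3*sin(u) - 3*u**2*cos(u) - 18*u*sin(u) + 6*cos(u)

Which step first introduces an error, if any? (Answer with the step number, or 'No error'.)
Step 3

Step 3 is incorrect due to a sign flip.
The step shows: u**3*cos(u) - 6*u**2*sin(u) + 6*u*cos(u)
The correct value should be: -u**3*cos(u) - 6*u**2*sin(u) + 6*u*cos(u)

Explanation: The sign of one term was flipped: the term -u**3*cos(u) was incorrectly written as u**3*cos(u)
The later steps are derived from this incorrect expression, so the error originates in Step 3.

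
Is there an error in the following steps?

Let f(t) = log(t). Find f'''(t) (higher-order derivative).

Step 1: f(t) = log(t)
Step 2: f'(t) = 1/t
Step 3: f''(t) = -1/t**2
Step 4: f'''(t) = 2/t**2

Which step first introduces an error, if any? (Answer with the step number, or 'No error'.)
Step 4

Step 4 is incorrect due to a wrong exponent.
The step shows: 2/t**2
The correct value should be: 2/t**3

Explanation: The exponent -3 on t was incorrectly written as -2: the term 2/t**3 was incorrectly written as 2/t**2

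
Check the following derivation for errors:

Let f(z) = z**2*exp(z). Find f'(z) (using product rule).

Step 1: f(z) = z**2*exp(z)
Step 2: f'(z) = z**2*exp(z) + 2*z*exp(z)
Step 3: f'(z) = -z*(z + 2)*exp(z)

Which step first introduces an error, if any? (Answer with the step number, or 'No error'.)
Step 3

Step 3 is incorrect due to a sign flip.
The step shows: -z*(z + 2)*exp(z)
The correct value should be: z*(z + 2)*exp(z)

Explanation: The sign of the whole expression was flipped: the term z*(z + 2)*exp(z) was incorrectly written as -z*(z + 2)*exp(z)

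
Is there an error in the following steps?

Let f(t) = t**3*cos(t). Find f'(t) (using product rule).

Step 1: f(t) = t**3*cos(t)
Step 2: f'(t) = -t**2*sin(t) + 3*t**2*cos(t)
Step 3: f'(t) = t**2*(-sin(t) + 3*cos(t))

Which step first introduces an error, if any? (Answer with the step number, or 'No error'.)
Step 2

Step 2 is incorrect due to a wrong exponent.
The step shows: -t**2*sin(t) + 3*t**2*cos(t)
The correct value should be: -t**3*sin(t) + 3*t**2*cos(t)

Explanation: The exponent 3 on t was incorrectly written as 2: the term -t**3*sin(t) was incorrectly written as -t**2*sin(t)
The later steps are derived from this incorrect expression, so the error originates in Step 2.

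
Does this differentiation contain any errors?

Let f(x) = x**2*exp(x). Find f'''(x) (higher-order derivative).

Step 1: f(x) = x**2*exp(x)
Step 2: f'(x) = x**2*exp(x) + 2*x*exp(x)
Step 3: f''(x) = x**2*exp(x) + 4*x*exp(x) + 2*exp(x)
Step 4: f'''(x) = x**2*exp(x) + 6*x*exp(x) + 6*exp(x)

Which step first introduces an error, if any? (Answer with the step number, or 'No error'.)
No error

All steps in this derivation are correct.
The final answer f'''(x) = x**2*exp(x) + 6*x*exp(x) + 6*exp(x) is valid.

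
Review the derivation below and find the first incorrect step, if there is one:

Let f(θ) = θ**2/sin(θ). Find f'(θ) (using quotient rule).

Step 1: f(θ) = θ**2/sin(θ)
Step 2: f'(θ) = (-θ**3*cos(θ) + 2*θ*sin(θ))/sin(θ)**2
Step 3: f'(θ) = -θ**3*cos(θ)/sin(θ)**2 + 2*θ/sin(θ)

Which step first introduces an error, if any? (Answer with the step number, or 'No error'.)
Step 2

Step 2 is incorrect due to a wrong exponent.
The step shows: (-θ**3*cos(θ) + 2*θ*sin(θ))/sin(θ)**2
The correct value should be: (-θ**2*cos(θ) + 2*θ*sin(θ))/sin(θ)**2

Explanation: The exponent 2 on θ was incorrectly written as 3: the term (-θ**2*cos(θ) + 2*θ*sin(θ))/sin(θ)**2 was incorrectly written as (-θ**3*cos(θ) + 2*θ*sin(θ))/sin(θ)**2
The later steps are derived from this incorrect expression, so the error originates in Step 2.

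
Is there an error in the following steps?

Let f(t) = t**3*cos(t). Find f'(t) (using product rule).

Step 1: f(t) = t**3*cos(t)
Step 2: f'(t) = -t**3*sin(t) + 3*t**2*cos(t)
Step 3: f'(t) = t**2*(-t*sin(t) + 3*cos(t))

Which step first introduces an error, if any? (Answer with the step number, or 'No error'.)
No error

All steps in this derivation are correct.
The final answer f'(t) = t**2*(-t*sin(t) + 3*cos(t)) is valid.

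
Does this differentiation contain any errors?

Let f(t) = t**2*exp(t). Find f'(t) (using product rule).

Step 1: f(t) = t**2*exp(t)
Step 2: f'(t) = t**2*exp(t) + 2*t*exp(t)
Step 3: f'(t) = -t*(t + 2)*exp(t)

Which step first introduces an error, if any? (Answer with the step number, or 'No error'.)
Step 3

Step 3 is incorrect due to a sign flip.
The step shows: -t*(t + 2)*exp(t)
The correct value should be: t*(t + 2)*exp(t)

Explanation: The sign of the whole expression was flipped: the term t*(t + 2)*exp(t) was incorrectly written as -t*(t + 2)*exp(t)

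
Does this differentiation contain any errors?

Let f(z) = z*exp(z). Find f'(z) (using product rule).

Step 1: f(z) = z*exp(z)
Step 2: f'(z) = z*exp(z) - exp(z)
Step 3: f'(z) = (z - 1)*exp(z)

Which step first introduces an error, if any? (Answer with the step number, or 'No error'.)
Step 2

Step 2 is incorrect due to a sign flip.
The step shows: z*exp(z) - exp(z)
The correct value should be: z*exp(z) + exp(z)

Explanation: The sign of one term was flipped: the term exp(z) was incorrectly written as -exp(z)
The later steps are derived from this incorrect expression, so the error originates in Step 2.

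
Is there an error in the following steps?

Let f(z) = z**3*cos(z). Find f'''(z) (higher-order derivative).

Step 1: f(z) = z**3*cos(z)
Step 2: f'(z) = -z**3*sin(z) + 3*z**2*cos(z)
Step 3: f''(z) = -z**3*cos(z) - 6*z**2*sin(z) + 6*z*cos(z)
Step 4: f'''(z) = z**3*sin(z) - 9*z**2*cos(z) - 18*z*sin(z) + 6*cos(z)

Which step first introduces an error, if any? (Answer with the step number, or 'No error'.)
No error

All steps in this derivation are correct.
The final answer f'''(z) = z**3*sin(z) - 9*z**2*cos(z) - 18*z*sin(z) + 6*cos(z) is valid.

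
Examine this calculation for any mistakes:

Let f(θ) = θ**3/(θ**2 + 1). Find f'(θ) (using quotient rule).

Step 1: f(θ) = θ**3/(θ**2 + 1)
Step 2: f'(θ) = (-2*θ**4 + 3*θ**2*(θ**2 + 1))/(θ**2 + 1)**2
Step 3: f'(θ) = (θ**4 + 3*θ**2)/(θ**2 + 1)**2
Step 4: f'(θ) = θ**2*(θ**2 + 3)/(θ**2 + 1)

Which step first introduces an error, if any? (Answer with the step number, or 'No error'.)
Step 4

Step 4 is incorrect due to a wrong exponent.
The step shows: θ**2*(θ**2 + 3)/(θ**2 + 1)
The correct value should be: θ**2*(θ**2 + 3)/(θ**2 + 1)**2

Explanation: The exponent -2 on θ**2 + 1 was incorrectly written as -1: the term θ**2*(θ**2 + 3)/(θ**2 + 1)**2 was incorrectly written as θ**2*(θ**2 + 3)/(θ**2 + 1)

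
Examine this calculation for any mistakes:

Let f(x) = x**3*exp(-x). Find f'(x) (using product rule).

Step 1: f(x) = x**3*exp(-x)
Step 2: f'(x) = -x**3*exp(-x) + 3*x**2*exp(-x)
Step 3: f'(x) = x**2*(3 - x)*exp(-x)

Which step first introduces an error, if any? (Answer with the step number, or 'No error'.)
No error

All steps in this derivation are correct.
The final answer f'(x) = x**2*(3 - x)*exp(-x) is valid.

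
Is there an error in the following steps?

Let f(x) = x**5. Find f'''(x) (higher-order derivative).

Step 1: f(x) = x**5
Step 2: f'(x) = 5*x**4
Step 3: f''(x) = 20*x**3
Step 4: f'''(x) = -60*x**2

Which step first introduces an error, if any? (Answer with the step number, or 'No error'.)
Step 4

Step 4 is incorrect due to a sign flip.
The step shows: -60*x**2
The correct value should be: 60*x**2

Explanation: The sign of the whole expression was flipped: the term 60*x**2 was incorrectly written as -60*x**2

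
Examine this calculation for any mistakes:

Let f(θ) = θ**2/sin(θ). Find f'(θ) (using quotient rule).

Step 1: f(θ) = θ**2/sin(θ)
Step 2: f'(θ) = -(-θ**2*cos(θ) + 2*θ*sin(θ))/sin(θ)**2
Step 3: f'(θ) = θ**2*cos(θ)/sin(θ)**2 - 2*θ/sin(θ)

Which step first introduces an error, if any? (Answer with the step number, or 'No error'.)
Step 2

Step 2 is incorrect due to a sign flip.
The step shows: -(-θ**2*cos(θ) + 2*θ*sin(θ))/sin(θ)**2
The correct value should be: (-θ**2*cos(θ) + 2*θ*sin(θ))/sin(θ)**2

Explanation: The sign of the whole expression was flipped: the term (-θ**2*cos(θ) + 2*θ*sin(θ))/sin(θ)**2 was incorrectly written as -(-θ**2*cos(θ) + 2*θ*sin(θ))/sin(θ)**2
The later steps are derived from this incorrect expression, so the error originates in Step 2.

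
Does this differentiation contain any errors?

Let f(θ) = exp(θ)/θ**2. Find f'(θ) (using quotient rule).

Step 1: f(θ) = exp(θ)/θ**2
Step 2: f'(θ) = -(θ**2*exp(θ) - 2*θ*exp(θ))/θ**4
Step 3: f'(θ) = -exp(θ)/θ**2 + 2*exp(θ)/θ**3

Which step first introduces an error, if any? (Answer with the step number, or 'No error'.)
Step 2

Step 2 is incorrect due to a sign flip.
The step shows: -(θ**2*exp(θ) - 2*θ*exp(θ))/θ**4
The correct value should be: (θ**2*exp(θ) - 2*θ*exp(θ))/θ**4

Explanation: The sign of the whole expression was flipped: the term (θ**2*exp(θ) - 2*θ*exp(θ))/θ**4 was incorrectly written as -(θ**2*exp(θ) - 2*θ*exp(θ))/θ**4
The later steps are derived from this incorrect expression, so the error originates in Step 2.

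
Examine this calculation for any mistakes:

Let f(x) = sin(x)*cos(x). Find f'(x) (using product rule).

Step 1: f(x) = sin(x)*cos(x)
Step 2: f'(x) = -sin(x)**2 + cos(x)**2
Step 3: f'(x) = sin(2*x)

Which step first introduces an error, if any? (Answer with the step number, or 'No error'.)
Step 3

Step 3 is incorrect due to a wrong trig function.
The step shows: sin(2*x)
The correct value should be: cos(2*x)

Explanation: cos(2*x) was incorrectly written as sin(2*x): the term cos(2*x) was incorrectly written as sin(2*x)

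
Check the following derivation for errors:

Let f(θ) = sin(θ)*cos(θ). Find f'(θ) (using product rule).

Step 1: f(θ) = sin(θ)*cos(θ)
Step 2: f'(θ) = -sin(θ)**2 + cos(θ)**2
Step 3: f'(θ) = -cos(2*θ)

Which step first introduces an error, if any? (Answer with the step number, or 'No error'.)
Step 3

Step 3 is incorrect due to a sign flip.
The step shows: -cos(2*θ)
The correct value should be: cos(2*θ)

Explanation: The sign of the whole expression was flipped: the term cos(2*θ) was incorrectly written as -cos(2*θ)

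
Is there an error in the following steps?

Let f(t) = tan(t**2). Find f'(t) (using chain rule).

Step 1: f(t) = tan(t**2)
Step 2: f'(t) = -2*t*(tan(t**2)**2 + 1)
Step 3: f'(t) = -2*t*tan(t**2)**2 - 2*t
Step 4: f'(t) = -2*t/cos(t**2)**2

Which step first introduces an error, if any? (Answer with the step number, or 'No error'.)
Step 2

Step 2 is incorrect due to a sign flip.
The step shows: -2*t*(tan(t**2)**2 + 1)
The correct value should be: 2*t*(tan(t**2)**2 + 1)

Explanation: The sign of the whole expression was flipped: the term 2*t*(tan(t**2)**2 + 1) was incorrectly written as -2*t*(tan(t**2)**2 + 1)
The later steps are derived from this incorrect expression, so the error originates in Step 2.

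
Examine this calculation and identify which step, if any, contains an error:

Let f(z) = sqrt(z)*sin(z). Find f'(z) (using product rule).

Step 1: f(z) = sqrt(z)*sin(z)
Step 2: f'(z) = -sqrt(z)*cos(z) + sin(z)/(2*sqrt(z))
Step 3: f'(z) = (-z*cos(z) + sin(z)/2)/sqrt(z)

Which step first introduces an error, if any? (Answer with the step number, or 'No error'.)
Step 2

Step 2 is incorrect due to a sign flip.
The step shows: -sqrt(z)*cos(z) + sin(z)/(2*sqrt(z))
The correct value should be: sqrt(z)*cos(z) + sin(z)/(2*sqrt(z))

Explanation: The sign of one term was flipped: the term sqrt(z)*cos(z) was incorrectly written as -sqrt(z)*cos(z)
The later steps are derived from this incorrect expression, so the error originates in Step 2.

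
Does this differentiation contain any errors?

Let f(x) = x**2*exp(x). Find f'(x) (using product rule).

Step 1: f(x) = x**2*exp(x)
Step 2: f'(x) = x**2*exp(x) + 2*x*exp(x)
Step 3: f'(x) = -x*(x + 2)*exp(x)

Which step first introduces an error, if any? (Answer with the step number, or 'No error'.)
Step 3

Step 3 is incorrect due to a sign flip.
The step shows: -x*(x + 2)*exp(x)
The correct value should be: x*(x + 2)*exp(x)

Explanation: The sign of the whole expression was flipped: the term x*(x + 2)*exp(x) was incorrectly written as -x*(x + 2)*exp(x)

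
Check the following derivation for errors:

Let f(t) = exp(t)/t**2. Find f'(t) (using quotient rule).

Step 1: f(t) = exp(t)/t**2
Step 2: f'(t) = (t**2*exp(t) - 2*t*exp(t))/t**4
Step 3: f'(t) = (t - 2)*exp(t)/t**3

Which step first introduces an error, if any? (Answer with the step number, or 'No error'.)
No error

All steps in this derivation are correct.
The final answer f'(t) = (t - 2)*exp(t)/t**3 is valid.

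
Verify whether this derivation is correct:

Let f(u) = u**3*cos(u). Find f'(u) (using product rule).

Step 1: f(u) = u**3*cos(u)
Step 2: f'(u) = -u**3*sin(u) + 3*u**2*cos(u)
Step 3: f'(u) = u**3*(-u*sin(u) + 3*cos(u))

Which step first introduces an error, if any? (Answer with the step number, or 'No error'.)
Step 3

Step 3 is incorrect due to a wrong exponent.
The step shows: u**3*(-u*sin(u) + 3*cos(u))
The correct value should be: u**2*(-u*sin(u) + 3*cos(u))

Explanation: The exponent 2 on u was incorrectly written as 3: the term u**2*(-u*sin(u) + 3*cos(u)) was incorrectly written as u**3*(-u*sin(u) + 3*cos(u))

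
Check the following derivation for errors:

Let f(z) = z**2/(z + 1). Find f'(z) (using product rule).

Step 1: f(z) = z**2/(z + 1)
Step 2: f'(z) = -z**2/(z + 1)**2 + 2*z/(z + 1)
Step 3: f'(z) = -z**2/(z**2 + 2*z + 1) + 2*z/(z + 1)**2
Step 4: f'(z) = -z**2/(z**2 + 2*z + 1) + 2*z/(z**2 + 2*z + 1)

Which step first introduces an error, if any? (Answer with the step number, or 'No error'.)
Step 3

Step 3 is incorrect due to a wrong exponent.
The step shows: -z**2/(z**2 + 2*z + 1) + 2*z/(z + 1)**2
The correct value should be: -z**2/(z**2 + 2*z + 1) + 2*z/(z + 1)

Explanation: The exponent -1 on z + 1 was incorrectly written as -2: the term 2*z/(z + 1) was incorrectly written as 2*z/(z + 1)**2
The later steps are derived from this incorrect expression, so the error originates in Step 3.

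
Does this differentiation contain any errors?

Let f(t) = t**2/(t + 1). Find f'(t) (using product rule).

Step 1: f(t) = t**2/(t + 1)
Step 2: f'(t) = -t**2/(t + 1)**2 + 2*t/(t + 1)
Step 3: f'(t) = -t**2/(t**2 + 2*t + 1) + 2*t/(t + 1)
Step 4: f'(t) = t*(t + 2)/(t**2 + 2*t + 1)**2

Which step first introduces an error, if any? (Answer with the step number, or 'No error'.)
Step 4

Step 4 is incorrect due to a wrong exponent.
The step shows: t*(t + 2)/(t**2 + 2*t + 1)**2
The correct value should be: t*(t + 2)/(t**2 + 2*t + 1)

Explanation: The exponent -1 on t**2 + 2*t + 1 was incorrectly written as -2: the term t*(t + 2)/(t**2 + 2*t + 1) was incorrectly written as t*(t + 2)/(t**2 + 2*t + 1)**2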